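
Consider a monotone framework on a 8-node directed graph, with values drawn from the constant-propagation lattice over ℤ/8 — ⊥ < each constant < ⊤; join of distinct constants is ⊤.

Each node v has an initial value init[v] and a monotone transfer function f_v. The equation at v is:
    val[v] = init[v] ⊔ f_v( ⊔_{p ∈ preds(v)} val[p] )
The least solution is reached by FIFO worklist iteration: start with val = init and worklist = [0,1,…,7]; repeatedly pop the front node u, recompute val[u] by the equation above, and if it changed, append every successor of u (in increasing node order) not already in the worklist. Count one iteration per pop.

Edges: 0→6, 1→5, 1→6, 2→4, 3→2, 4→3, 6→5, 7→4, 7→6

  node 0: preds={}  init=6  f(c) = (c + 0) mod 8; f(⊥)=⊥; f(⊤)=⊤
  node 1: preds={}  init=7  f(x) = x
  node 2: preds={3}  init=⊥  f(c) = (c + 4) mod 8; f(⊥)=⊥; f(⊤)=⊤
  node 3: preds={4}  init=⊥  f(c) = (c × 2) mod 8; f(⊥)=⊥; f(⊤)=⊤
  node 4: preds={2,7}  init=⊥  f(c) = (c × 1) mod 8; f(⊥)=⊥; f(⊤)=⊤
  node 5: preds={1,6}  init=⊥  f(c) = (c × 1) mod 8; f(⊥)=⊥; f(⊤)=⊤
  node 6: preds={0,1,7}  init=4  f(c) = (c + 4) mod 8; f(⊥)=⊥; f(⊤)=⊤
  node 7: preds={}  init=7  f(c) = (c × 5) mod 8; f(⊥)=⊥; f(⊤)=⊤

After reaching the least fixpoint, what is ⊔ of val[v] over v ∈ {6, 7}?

⊤

Iteration log — 15 steps:
  step 1. node 0  ⊔preds=⊥  new=6  stable
  step 2. node 1  ⊔preds=⊥  new=7  stable
  step 3. node 2  ⊔preds=⊥  new=⊥  stable
  step 4. node 3  ⊔preds=⊥  new=⊥  stable
  step 5. node 4  ⊔preds=7  new=7  old=⊥  +wl: 3
  step 6. node 5  ⊔preds=⊤  new=⊤  old=⊥  +wl: 
  step 7. node 6  ⊔preds=⊤  new=⊤  old=4  +wl: 5
  step 8. node 7  ⊔preds=⊥  new=7  stable
  step 9. node 3  ⊔preds=7  new=6  old=⊥  +wl: 2
  step 10. node 5  ⊔preds=⊤  new=⊤  stable
  step 11. node 2  ⊔preds=6  new=2  old=⊥  +wl: 4
  step 12. node 4  ⊔preds=⊤  new=⊤  old=7  +wl: 3
  step 13. node 3  ⊔preds=⊤  new=⊤  old=6  +wl: 2
  step 14. node 2  ⊔preds=⊤  new=⊤  old=2  +wl: 4
  step 15. node 4  ⊔preds=⊤  new=⊤  stable

Least fixpoint reached:
  node 0: 6
  node 1: 7
  node 2: ⊤
  node 3: ⊤
  node 4: ⊤
  node 5: ⊤
  node 6: ⊤
  node 7: 7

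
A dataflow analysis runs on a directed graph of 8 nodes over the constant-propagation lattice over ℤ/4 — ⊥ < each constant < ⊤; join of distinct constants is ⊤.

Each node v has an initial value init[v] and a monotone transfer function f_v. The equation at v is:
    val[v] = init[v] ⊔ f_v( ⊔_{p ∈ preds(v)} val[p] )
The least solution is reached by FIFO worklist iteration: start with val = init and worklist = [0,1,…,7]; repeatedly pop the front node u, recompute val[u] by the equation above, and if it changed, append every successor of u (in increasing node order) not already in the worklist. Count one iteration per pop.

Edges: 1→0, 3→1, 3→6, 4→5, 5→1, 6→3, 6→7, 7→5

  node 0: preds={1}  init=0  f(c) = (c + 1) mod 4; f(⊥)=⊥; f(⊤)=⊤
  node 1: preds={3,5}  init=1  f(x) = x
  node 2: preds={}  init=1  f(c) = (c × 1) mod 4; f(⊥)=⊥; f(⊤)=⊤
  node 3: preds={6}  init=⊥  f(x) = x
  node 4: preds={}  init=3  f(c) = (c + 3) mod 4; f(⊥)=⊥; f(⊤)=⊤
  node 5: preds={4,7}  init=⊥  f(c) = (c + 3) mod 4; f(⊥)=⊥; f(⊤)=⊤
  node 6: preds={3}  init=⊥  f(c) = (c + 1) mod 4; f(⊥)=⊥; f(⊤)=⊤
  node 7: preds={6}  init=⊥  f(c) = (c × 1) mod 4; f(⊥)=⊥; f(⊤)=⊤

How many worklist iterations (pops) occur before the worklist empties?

Trace (10 dequeues):
  [1] u=0 | in 1 | out ⊤ | prev 0 | push {}
  [2] u=1 | in ⊥ | out 1 | ==
  [3] u=2 | in ⊥ | out 1 | ==
  [4] u=3 | in ⊥ | out ⊥ | ==
  [5] u=4 | in ⊥ | out 3 | ==
  [6] u=5 | in 3 | out 2 | prev ⊥ | push {1}
  [7] u=6 | in ⊥ | out ⊥ | ==
  [8] u=7 | in ⊥ | out ⊥ | ==
  [9] u=1 | in 2 | out ⊤ | prev 1 | push {0}
  [10] u=0 | in ⊤ | out ⊤ | ==

Converged values:
  [0] ⊤
  [1] ⊤
  [2] 1
  [3] ⊥
  [4] 3
  [5] 2
  [6] ⊥
  [7] ⊥

10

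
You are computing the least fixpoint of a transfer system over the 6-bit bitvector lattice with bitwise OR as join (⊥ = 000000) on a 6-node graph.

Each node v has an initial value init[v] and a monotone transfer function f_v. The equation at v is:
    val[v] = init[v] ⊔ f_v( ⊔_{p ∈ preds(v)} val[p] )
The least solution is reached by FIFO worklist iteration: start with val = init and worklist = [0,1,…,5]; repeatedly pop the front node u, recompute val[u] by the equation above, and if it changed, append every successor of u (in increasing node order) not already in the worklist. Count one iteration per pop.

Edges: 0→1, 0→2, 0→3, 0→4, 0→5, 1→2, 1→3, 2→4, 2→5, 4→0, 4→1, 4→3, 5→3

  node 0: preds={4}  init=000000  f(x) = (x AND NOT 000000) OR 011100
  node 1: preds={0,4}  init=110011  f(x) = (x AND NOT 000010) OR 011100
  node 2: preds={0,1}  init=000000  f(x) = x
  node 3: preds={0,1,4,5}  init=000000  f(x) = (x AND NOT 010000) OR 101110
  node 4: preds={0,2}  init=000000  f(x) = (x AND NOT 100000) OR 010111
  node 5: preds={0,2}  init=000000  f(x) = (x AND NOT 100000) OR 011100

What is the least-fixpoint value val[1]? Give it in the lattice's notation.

Iteration log — 12 steps:
  step 1. node 0  ⊔preds=000000  new=011100  old=000000  +wl: 
  step 2. node 1  ⊔preds=011100  new=111111  old=110011  +wl: 
  step 3. node 2  ⊔preds=111111  new=111111  old=000000  +wl: 
  step 4. node 3  ⊔preds=111111  new=101111  old=000000  +wl: 
  step 5. node 4  ⊔preds=111111  new=011111  old=000000  +wl: 0,1,3
  step 6. node 5  ⊔preds=111111  new=011111  old=000000  +wl: 
  step 7. node 0  ⊔preds=011111  new=011111  old=011100  +wl: 2,4,5
  step 8. node 1  ⊔preds=011111  new=111111  stable
  step 9. node 3  ⊔preds=111111  new=101111  stable
  step 10. node 2  ⊔preds=111111  new=111111  stable
  step 11. node 4  ⊔preds=111111  new=011111  stable
  step 12. node 5  ⊔preds=111111  new=011111  stable

Least fixpoint reached:
  node 0: 011111
  node 1: 111111
  node 2: 111111
  node 3: 101111
  node 4: 011111
  node 5: 011111

111111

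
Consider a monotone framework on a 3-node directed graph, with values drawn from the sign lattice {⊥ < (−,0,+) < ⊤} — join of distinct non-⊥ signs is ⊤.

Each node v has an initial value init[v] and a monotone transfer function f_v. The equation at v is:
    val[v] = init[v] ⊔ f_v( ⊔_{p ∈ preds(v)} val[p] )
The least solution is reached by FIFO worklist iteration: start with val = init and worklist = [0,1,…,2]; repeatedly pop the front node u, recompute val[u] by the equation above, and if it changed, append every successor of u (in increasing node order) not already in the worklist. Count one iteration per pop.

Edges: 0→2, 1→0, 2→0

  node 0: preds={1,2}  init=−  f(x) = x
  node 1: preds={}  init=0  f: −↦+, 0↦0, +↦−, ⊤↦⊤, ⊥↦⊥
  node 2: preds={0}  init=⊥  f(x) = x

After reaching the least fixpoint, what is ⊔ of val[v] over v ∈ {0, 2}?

⊤

Trace (4 dequeues):
  [1] u=0 | in 0 | out ⊤ | prev − | push {}
  [2] u=1 | in ⊥ | out 0 | ==
  [3] u=2 | in ⊤ | out ⊤ | prev ⊥ | push {0}
  [4] u=0 | in ⊤ | out ⊤ | ==

Converged values:
  [0] ⊤
  [1] 0
  [2] ⊤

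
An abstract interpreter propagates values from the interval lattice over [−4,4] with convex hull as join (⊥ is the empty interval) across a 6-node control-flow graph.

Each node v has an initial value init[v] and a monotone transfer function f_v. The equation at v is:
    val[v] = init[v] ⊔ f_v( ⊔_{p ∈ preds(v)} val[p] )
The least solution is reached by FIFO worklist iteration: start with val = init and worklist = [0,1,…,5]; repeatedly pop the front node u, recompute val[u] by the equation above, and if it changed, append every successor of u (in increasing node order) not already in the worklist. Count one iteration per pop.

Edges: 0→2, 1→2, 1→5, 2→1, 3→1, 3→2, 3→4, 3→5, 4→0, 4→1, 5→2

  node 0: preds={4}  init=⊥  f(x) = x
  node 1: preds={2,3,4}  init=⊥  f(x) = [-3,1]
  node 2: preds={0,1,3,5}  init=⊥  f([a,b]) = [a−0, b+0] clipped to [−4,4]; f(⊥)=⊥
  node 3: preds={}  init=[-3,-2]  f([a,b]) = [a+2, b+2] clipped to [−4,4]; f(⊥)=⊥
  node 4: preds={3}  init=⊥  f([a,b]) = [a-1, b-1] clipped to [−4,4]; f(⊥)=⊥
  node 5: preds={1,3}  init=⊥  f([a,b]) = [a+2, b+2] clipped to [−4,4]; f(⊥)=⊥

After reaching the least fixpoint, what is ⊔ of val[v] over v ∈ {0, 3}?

Trace (10 dequeues):
  [1] u=0 | in ⊥ | out ⊥ | ==
  [2] u=1 | in [-3,-2] | out [-3,1] | prev ⊥ | push {}
  [3] u=2 | in [-3,1] | out [-3,1] | prev ⊥ | push {1}
  [4] u=3 | in ⊥ | out [-3,-2] | ==
  [5] u=4 | in [-3,-2] | out [-4,-3] | prev ⊥ | push {0}
  [6] u=5 | in [-3,1] | out [-1,3] | prev ⊥ | push {2}
  [7] u=1 | in [-4,1] | out [-3,1] | ==
  [8] u=0 | in [-4,-3] | out [-4,-3] | prev ⊥ | push {}
  [9] u=2 | in [-4,3] | out [-4,3] | prev [-3,1] | push {1}
  [10] u=1 | in [-4,3] | out [-3,1] | ==

Converged values:
  [0] [-4,-3]
  [1] [-3,1]
  [2] [-4,3]
  [3] [-3,-2]
  [4] [-4,-3]
  [5] [-1,3]

[-4,-2]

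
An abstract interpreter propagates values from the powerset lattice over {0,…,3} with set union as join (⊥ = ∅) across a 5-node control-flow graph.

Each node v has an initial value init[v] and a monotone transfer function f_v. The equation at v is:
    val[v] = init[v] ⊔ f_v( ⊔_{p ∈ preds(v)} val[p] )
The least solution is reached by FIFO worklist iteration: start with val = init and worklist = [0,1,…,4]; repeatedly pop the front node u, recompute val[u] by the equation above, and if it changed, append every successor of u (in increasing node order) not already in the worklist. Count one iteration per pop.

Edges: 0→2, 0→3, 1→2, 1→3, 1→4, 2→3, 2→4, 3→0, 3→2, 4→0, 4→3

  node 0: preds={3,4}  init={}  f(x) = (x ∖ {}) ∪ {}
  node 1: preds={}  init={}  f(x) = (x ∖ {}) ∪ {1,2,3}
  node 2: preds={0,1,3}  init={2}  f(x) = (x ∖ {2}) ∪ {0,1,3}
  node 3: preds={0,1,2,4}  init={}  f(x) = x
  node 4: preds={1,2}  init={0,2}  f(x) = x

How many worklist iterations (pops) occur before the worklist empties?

Trace (8 dequeues):
  [1] u=0 | in {0,2} | out {0,2} | prev {} | push {}
  [2] u=1 | in {} | out {1,2,3} | prev {} | push {}
  [3] u=2 | in {0,1,2,3} | out {0,1,2,3} | prev {2} | push {}
  [4] u=3 | in {0,1,2,3} | out {0,1,2,3} | prev {} | push {0,2}
  [5] u=4 | in {0,1,2,3} | out {0,1,2,3} | prev {0,2} | push {3}
  [6] u=0 | in {0,1,2,3} | out {0,1,2,3} | prev {0,2} | push {}
  [7] u=2 | in {0,1,2,3} | out {0,1,2,3} | ==
  [8] u=3 | in {0,1,2,3} | out {0,1,2,3} | ==

Converged values:
  [0] {0,1,2,3}
  [1] {1,2,3}
  [2] {0,1,2,3}
  [3] {0,1,2,3}
  [4] {0,1,2,3}

8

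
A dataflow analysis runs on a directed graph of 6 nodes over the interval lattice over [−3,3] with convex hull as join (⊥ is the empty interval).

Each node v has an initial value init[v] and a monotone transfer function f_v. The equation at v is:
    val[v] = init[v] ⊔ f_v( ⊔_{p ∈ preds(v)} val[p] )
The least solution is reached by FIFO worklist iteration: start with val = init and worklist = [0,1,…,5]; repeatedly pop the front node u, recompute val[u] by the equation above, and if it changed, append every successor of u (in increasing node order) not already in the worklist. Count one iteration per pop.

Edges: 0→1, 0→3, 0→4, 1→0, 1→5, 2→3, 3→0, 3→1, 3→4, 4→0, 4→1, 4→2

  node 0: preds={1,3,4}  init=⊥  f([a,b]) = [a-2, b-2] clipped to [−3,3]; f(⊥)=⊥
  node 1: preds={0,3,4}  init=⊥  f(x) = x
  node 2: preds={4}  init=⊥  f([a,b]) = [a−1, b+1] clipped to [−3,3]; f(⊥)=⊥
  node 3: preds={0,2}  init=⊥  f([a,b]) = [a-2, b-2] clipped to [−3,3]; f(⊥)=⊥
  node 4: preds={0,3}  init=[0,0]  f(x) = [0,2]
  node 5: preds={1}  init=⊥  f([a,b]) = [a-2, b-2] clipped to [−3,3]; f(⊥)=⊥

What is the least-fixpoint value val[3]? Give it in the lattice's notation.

Trace (14 dequeues):
  [1] u=0 | in [0,0] | out [-2,-2] | prev ⊥ | push {}
  [2] u=1 | in [-2,0] | out [-2,0] | prev ⊥ | push {0}
  [3] u=2 | in [0,0] | out [-1,1] | prev ⊥ | push {}
  [4] u=3 | in [-2,1] | out [-3,-1] | prev ⊥ | push {1}
  [5] u=4 | in [-3,-1] | out [0,2] | prev [0,0] | push {2}
  [6] u=5 | in [-2,0] | out [-3,-2] | prev ⊥ | push {}
  [7] u=0 | in [-3,2] | out [-3,0] | prev [-2,-2] | push {3,4}
  [8] u=1 | in [-3,2] | out [-3,2] | prev [-2,0] | push {0,5}
  [9] u=2 | in [0,2] | out [-1,3] | prev [-1,1] | push {}
  [10] u=3 | in [-3,3] | out [-3,1] | prev [-3,-1] | push {1}
  [11] u=4 | in [-3,1] | out [0,2] | ==
  [12] u=0 | in [-3,2] | out [-3,0] | ==
  [13] u=5 | in [-3,2] | out [-3,0] | prev [-3,-2] | push {}
  [14] u=1 | in [-3,2] | out [-3,2] | ==

Converged values:
  [0] [-3,0]
  [1] [-3,2]
  [2] [-1,3]
  [3] [-3,1]
  [4] [0,2]
  [5] [-3,0]

[-3,1]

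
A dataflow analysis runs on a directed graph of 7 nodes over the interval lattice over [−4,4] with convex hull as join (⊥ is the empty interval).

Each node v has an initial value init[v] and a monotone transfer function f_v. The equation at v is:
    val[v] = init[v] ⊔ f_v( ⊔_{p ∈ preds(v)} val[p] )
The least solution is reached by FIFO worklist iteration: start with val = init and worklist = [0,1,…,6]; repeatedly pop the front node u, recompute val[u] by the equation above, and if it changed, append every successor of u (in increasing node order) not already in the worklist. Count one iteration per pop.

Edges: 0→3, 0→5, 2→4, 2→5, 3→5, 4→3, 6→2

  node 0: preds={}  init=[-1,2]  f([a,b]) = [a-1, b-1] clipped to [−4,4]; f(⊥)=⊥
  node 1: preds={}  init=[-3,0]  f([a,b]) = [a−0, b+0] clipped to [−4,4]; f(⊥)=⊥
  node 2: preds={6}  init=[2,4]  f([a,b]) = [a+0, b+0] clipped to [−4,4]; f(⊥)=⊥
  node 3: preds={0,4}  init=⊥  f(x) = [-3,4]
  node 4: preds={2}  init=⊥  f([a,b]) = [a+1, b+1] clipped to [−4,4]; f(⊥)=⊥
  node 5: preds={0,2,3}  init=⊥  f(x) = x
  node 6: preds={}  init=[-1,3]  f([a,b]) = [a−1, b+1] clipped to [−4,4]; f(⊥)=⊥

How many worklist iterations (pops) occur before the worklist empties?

8

Iteration log — 8 steps:
  step 1. node 0  ⊔preds=⊥  new=[-1,2]  stable
  step 2. node 1  ⊔preds=⊥  new=[-3,0]  stable
  step 3. node 2  ⊔preds=[-1,3]  new=[-1,4]  old=[2,4]  +wl: 
  step 4. node 3  ⊔preds=[-1,2]  new=[-3,4]  old=⊥  +wl: 
  step 5. node 4  ⊔preds=[-1,4]  new=[0,4]  old=⊥  +wl: 3
  step 6. node 5  ⊔preds=[-3,4]  new=[-3,4]  old=⊥  +wl: 
  step 7. node 6  ⊔preds=⊥  new=[-1,3]  stable
  step 8. node 3  ⊔preds=[-1,4]  new=[-3,4]  stable

Least fixpoint reached:
  node 0: [-1,2]
  node 1: [-3,0]
  node 2: [-1,4]
  node 3: [-3,4]
  node 4: [0,4]
  node 5: [-3,4]
  node 6: [-1,3]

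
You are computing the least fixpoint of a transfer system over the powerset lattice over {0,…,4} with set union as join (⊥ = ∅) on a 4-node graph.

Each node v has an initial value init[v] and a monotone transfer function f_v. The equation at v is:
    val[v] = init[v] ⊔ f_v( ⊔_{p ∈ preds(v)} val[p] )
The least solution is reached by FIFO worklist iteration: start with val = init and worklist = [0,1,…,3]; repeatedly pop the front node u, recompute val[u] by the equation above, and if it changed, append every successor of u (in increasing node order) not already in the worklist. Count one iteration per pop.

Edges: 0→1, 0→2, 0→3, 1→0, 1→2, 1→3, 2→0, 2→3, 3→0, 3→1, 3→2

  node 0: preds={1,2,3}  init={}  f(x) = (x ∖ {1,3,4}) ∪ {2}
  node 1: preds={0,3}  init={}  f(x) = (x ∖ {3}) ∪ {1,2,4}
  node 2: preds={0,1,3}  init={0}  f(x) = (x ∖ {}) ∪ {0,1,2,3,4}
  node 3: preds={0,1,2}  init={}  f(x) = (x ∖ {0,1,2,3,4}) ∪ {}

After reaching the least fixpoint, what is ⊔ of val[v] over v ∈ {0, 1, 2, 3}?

{0,1,2,3,4}

Trace (5 dequeues):
  [1] u=0 | in {0} | out {0,2} | prev {} | push {}
  [2] u=1 | in {0,2} | out {0,1,2,4} | prev {} | push {0}
  [3] u=2 | in {0,1,2,4} | out {0,1,2,3,4} | prev {0} | push {}
  [4] u=3 | in {0,1,2,3,4} | out {} | ==
  [5] u=0 | in {0,1,2,3,4} | out {0,2} | ==

Converged values:
  [0] {0,2}
  [1] {0,1,2,4}
  [2] {0,1,2,3,4}
  [3] {}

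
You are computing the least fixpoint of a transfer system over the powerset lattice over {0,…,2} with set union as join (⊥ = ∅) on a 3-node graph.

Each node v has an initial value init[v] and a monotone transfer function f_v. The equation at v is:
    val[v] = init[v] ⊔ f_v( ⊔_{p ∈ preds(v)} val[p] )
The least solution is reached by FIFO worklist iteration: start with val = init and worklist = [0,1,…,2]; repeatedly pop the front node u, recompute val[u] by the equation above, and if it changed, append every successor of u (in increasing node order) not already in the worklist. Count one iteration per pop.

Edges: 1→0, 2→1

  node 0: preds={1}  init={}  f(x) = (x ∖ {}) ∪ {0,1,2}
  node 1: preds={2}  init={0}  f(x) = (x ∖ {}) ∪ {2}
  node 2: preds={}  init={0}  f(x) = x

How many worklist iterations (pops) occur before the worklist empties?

Trace (4 dequeues):
  [1] u=0 | in {0} | out {0,1,2} | prev {} | push {}
  [2] u=1 | in {0} | out {0,2} | prev {0} | push {0}
  [3] u=2 | in {} | out {0} | ==
  [4] u=0 | in {0,2} | out {0,1,2} | ==

Converged values:
  [0] {0,1,2}
  [1] {0,2}
  [2] {0}

4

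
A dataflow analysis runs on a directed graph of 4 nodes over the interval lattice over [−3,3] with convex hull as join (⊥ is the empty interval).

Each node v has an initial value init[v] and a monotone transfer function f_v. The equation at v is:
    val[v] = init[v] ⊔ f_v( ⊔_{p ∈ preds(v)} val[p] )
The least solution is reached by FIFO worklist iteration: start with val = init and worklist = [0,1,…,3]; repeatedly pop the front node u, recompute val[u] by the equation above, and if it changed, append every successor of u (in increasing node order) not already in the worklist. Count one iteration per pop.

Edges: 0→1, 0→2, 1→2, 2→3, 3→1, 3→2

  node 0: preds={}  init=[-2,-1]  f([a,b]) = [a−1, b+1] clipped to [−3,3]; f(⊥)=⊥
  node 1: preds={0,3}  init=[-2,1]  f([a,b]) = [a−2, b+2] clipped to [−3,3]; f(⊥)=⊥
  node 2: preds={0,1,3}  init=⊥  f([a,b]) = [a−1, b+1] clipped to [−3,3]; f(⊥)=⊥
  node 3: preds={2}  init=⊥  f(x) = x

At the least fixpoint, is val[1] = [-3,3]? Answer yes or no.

Trace (9 dequeues):
  [1] u=0 | in ⊥ | out [-2,-1] | ==
  [2] u=1 | in [-2,-1] | out [-3,1] | prev [-2,1] | push {}
  [3] u=2 | in [-3,1] | out [-3,2] | prev ⊥ | push {}
  [4] u=3 | in [-3,2] | out [-3,2] | prev ⊥ | push {1,2}
  [5] u=1 | in [-3,2] | out [-3,3] | prev [-3,1] | push {}
  [6] u=2 | in [-3,3] | out [-3,3] | prev [-3,2] | push {3}
  [7] u=3 | in [-3,3] | out [-3,3] | prev [-3,2] | push {1,2}
  [8] u=1 | in [-3,3] | out [-3,3] | ==
  [9] u=2 | in [-3,3] | out [-3,3] | ==

Converged values:
  [0] [-2,-1]
  [1] [-3,3]
  [2] [-3,3]
  [3] [-3,3]

yes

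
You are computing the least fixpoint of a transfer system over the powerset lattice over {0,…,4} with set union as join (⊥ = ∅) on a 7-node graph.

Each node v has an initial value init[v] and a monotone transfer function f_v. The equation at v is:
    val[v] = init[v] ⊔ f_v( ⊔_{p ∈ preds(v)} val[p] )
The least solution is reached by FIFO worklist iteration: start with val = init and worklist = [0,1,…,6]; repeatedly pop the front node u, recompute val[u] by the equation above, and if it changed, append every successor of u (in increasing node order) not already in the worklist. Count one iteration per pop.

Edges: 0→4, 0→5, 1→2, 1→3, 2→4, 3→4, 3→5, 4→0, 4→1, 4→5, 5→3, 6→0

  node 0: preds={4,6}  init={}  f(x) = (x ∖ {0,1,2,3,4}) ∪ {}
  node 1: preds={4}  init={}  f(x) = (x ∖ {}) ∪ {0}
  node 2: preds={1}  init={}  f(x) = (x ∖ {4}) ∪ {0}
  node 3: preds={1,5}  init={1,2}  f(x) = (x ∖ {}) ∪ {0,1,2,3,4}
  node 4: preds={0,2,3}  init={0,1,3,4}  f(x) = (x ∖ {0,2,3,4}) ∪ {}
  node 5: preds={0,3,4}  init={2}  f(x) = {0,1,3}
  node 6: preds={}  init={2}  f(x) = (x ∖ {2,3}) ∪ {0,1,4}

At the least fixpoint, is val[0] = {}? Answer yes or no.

yes

Trace (9 dequeues):
  [1] u=0 | in {0,1,2,3,4} | out {} | ==
  [2] u=1 | in {0,1,3,4} | out {0,1,3,4} | prev {} | push {}
  [3] u=2 | in {0,1,3,4} | out {0,1,3} | prev {} | push {}
  [4] u=3 | in {0,1,2,3,4} | out {0,1,2,3,4} | prev {1,2} | push {}
  [5] u=4 | in {0,1,2,3,4} | out {0,1,3,4} | ==
  [6] u=5 | in {0,1,2,3,4} | out {0,1,2,3} | prev {2} | push {3}
  [7] u=6 | in {} | out {0,1,2,4} | prev {2} | push {0}
  [8] u=3 | in {0,1,2,3,4} | out {0,1,2,3,4} | ==
  [9] u=0 | in {0,1,2,3,4} | out {} | ==

Converged values:
  [0] {}
  [1] {0,1,3,4}
  [2] {0,1,3}
  [3] {0,1,2,3,4}
  [4] {0,1,3,4}
  [5] {0,1,2,3}
  [6] {0,1,2,4}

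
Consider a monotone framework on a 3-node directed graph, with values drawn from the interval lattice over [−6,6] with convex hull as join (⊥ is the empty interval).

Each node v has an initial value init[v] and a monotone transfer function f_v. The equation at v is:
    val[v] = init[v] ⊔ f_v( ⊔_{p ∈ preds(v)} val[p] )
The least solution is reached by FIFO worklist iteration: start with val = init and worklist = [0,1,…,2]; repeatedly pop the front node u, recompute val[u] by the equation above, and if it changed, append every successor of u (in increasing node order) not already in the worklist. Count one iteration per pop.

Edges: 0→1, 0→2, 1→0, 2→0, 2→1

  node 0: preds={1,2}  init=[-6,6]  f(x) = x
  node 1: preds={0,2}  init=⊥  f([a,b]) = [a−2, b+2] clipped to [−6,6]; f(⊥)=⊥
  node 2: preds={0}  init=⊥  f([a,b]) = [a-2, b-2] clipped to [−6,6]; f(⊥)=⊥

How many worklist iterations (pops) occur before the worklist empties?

5

Worklist (5 pops):
  #1 pop 0: in=⊥ → [-6,6] (no change)
  #2 pop 1: in=[-6,6] → [-6,6] (was ⊥); enqueue [0]
  #3 pop 2: in=[-6,6] → [-6,4] (was ⊥); enqueue [1]
  #4 pop 0: in=[-6,6] → [-6,6] (no change)
  #5 pop 1: in=[-6,6] → [-6,6] (no change)

Fixpoint:
  val[0] = [-6,6]
  val[1] = [-6,6]
  val[2] = [-6,4]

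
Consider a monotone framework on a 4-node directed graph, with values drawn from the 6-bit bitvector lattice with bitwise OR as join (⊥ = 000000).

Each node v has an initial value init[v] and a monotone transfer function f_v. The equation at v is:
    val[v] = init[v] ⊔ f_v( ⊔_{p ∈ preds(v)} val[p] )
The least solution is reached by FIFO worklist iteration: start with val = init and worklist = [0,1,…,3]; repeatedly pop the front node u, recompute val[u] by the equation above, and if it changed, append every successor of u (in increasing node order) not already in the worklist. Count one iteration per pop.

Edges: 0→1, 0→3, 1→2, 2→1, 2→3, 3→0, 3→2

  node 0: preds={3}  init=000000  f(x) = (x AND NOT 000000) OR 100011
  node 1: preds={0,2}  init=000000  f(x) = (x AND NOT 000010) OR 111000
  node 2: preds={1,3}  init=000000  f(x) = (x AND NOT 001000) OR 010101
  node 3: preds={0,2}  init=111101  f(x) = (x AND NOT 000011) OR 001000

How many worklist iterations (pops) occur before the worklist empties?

Worklist (5 pops):
  #1 pop 0: in=111101 → 111111 (was 000000); enqueue []
  #2 pop 1: in=111111 → 111101 (was 000000); enqueue []
  #3 pop 2: in=111101 → 110101 (was 000000); enqueue [1]
  #4 pop 3: in=111111 → 111101 (no change)
  #5 pop 1: in=111111 → 111101 (no change)

Fixpoint:
  val[0] = 111111
  val[1] = 111101
  val[2] = 110101
  val[3] = 111101

5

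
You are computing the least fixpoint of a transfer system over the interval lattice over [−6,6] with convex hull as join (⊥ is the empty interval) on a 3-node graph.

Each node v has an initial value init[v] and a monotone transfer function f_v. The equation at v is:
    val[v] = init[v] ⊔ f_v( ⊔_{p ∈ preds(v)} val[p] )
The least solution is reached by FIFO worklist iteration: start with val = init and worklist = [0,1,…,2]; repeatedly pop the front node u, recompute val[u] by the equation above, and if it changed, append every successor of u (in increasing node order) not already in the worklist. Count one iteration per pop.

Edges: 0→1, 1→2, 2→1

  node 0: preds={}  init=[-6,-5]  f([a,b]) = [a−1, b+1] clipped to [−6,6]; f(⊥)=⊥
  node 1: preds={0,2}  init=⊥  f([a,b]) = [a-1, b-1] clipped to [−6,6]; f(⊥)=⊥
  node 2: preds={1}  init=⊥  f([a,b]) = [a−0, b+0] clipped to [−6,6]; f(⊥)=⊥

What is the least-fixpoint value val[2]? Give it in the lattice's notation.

Iteration log — 4 steps:
  step 1. node 0  ⊔preds=⊥  new=[-6,-5]  stable
  step 2. node 1  ⊔preds=[-6,-5]  new=[-6,-6]  old=⊥  +wl: 
  step 3. node 2  ⊔preds=[-6,-6]  new=[-6,-6]  old=⊥  +wl: 1
  step 4. node 1  ⊔preds=[-6,-5]  new=[-6,-6]  stable

Least fixpoint reached:
  node 0: [-6,-5]
  node 1: [-6,-6]
  node 2: [-6,-6]

[-6,-6]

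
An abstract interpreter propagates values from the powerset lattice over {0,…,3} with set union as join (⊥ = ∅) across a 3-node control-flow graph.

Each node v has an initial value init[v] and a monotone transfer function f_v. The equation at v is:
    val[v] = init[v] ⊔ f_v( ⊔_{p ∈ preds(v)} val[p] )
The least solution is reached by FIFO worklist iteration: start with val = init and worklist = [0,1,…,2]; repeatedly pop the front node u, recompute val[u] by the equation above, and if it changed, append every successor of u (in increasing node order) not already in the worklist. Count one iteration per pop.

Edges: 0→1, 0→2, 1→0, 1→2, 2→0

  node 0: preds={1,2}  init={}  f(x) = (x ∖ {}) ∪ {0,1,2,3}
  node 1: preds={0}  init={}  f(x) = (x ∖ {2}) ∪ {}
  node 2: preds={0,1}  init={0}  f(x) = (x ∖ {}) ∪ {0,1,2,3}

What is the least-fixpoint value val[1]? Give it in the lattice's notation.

Worklist (4 pops):
  #1 pop 0: in={0} → {0,1,2,3} (was {}); enqueue []
  #2 pop 1: in={0,1,2,3} → {0,1,3} (was {}); enqueue [0]
  #3 pop 2: in={0,1,2,3} → {0,1,2,3} (was {0}); enqueue []
  #4 pop 0: in={0,1,2,3} → {0,1,2,3} (no change)

Fixpoint:
  val[0] = {0,1,2,3}
  val[1] = {0,1,3}
  val[2] = {0,1,2,3}

{0,1,3}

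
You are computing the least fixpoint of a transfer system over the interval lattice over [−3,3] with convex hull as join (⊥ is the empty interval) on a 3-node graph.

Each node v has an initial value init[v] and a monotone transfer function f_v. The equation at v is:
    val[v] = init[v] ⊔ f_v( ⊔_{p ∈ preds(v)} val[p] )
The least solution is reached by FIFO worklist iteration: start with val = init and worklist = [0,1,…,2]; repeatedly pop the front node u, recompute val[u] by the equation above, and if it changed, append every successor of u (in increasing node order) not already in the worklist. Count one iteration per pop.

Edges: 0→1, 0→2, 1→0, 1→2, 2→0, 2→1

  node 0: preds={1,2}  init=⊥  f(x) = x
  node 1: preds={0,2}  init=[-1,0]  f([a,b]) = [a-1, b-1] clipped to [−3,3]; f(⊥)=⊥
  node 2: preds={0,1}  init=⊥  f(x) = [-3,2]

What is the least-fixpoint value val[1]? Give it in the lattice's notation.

Worklist (7 pops):
  #1 pop 0: in=[-1,0] → [-1,0] (was ⊥); enqueue []
  #2 pop 1: in=[-1,0] → [-2,0] (was [-1,0]); enqueue [0]
  #3 pop 2: in=[-2,0] → [-3,2] (was ⊥); enqueue [1]
  #4 pop 0: in=[-3,2] → [-3,2] (was [-1,0]); enqueue [2]
  #5 pop 1: in=[-3,2] → [-3,1] (was [-2,0]); enqueue [0]
  #6 pop 2: in=[-3,2] → [-3,2] (no change)
  #7 pop 0: in=[-3,2] → [-3,2] (no change)

Fixpoint:
  val[0] = [-3,2]
  val[1] = [-3,1]
  val[2] = [-3,2]

[-3,1]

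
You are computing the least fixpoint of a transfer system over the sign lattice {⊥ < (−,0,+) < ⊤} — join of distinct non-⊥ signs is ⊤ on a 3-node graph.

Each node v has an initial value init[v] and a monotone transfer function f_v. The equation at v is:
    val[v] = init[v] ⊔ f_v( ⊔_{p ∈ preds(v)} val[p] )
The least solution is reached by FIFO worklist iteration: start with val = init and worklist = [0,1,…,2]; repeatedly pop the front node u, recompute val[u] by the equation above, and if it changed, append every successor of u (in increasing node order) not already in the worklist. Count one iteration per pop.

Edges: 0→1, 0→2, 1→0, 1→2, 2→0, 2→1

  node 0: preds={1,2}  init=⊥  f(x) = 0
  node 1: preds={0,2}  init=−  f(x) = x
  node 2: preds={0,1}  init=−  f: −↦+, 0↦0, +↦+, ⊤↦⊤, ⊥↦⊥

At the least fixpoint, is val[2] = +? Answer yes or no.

no

Iteration log — 5 steps:
  step 1. node 0  ⊔preds=−  new=0  old=⊥  +wl: 
  step 2. node 1  ⊔preds=⊤  new=⊤  old=−  +wl: 0
  step 3. node 2  ⊔preds=⊤  new=⊤  old=−  +wl: 1
  step 4. node 0  ⊔preds=⊤  new=0  stable
  step 5. node 1  ⊔preds=⊤  new=⊤  stable

Least fixpoint reached:
  node 0: 0
  node 1: ⊤
  node 2: ⊤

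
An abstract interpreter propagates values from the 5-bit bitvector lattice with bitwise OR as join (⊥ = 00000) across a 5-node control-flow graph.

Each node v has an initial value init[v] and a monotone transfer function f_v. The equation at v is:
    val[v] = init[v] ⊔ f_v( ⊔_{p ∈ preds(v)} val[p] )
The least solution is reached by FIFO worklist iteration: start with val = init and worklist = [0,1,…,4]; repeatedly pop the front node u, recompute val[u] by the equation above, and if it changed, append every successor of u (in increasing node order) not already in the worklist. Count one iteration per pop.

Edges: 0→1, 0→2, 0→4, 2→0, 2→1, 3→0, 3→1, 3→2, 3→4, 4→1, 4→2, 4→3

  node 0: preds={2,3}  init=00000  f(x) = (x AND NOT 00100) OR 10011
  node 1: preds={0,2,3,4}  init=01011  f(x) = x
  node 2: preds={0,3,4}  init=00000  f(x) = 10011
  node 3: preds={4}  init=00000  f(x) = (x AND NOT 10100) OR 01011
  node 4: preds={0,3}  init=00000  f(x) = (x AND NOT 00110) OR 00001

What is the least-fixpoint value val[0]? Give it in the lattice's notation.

Trace (10 dequeues):
  [1] u=0 | in 00000 | out 10011 | prev 00000 | push {}
  [2] u=1 | in 10011 | out 11011 | prev 01011 | push {}
  [3] u=2 | in 10011 | out 10011 | prev 00000 | push {0,1}
  [4] u=3 | in 00000 | out 01011 | prev 00000 | push {2}
  [5] u=4 | in 11011 | out 11001 | prev 00000 | push {3}
  [6] u=0 | in 11011 | out 11011 | prev 10011 | push {4}
  [7] u=1 | in 11011 | out 11011 | ==
  [8] u=2 | in 11011 | out 10011 | ==
  [9] u=3 | in 11001 | out 01011 | ==
  [10] u=4 | in 11011 | out 11001 | ==

Converged values:
  [0] 11011
  [1] 11011
  [2] 10011
  [3] 01011
  [4] 11001

11011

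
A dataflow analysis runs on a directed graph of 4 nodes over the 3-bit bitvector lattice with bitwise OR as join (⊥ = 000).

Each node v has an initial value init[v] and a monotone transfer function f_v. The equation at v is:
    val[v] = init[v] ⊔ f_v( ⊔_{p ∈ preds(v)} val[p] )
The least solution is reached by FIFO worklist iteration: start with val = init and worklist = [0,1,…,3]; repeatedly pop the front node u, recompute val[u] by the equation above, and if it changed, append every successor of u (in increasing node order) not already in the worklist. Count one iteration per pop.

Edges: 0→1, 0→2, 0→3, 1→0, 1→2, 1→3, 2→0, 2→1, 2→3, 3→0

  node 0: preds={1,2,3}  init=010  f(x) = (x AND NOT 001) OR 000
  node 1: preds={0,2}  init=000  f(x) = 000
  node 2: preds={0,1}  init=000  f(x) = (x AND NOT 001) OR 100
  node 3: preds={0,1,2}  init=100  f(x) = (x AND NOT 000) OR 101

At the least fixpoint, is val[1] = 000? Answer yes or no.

yes

Worklist (6 pops):
  #1 pop 0: in=100 → 110 (was 010); enqueue []
  #2 pop 1: in=110 → 000 (no change)
  #3 pop 2: in=110 → 110 (was 000); enqueue [0,1]
  #4 pop 3: in=110 → 111 (was 100); enqueue []
  #5 pop 0: in=111 → 110 (no change)
  #6 pop 1: in=110 → 000 (no change)

Fixpoint:
  val[0] = 110
  val[1] = 000
  val[2] = 110
  val[3] = 111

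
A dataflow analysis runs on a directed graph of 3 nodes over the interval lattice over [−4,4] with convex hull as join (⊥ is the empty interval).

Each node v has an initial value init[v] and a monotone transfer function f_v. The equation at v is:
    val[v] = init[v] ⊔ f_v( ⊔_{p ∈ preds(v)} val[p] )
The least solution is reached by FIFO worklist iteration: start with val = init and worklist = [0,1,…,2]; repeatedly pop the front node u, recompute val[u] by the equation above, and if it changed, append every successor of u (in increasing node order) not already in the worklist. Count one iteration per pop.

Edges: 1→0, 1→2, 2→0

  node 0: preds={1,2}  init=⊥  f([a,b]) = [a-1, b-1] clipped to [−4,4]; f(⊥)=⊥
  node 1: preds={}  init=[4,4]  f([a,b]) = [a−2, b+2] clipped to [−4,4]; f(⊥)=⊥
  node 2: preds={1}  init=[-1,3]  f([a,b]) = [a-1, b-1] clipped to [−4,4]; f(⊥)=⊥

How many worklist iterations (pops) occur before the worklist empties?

Iteration log — 3 steps:
  step 1. node 0  ⊔preds=[-1,4]  new=[-2,3]  old=⊥  +wl: 
  step 2. node 1  ⊔preds=⊥  new=[4,4]  stable
  step 3. node 2  ⊔preds=[4,4]  new=[-1,3]  stable

Least fixpoint reached:
  node 0: [-2,3]
  node 1: [4,4]
  node 2: [-1,3]

3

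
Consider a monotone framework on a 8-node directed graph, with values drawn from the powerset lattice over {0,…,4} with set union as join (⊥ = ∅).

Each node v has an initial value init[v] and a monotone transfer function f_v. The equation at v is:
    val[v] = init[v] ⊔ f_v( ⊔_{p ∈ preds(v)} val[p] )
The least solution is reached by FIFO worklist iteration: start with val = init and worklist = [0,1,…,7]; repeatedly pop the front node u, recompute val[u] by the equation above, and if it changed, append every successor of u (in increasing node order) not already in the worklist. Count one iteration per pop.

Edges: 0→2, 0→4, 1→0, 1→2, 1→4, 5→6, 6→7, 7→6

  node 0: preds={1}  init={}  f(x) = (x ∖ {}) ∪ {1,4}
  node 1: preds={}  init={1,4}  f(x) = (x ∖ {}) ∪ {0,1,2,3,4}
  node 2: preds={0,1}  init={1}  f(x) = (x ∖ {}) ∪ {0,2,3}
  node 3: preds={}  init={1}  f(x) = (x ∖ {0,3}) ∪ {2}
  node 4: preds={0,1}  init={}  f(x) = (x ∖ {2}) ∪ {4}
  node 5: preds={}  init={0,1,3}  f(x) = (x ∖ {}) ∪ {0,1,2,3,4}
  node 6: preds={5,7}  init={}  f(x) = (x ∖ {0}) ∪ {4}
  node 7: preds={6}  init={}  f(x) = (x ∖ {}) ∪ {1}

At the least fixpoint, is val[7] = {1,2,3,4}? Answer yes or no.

Worklist (12 pops):
  #1 pop 0: in={1,4} → {1,4} (was {}); enqueue []
  #2 pop 1: in={} → {0,1,2,3,4} (was {1,4}); enqueue [0]
  #3 pop 2: in={0,1,2,3,4} → {0,1,2,3,4} (was {1}); enqueue []
  #4 pop 3: in={} → {1,2} (was {1}); enqueue []
  #5 pop 4: in={0,1,2,3,4} → {0,1,3,4} (was {}); enqueue []
  #6 pop 5: in={} → {0,1,2,3,4} (was {0,1,3}); enqueue []
  #7 pop 6: in={0,1,2,3,4} → {1,2,3,4} (was {}); enqueue []
  #8 pop 7: in={1,2,3,4} → {1,2,3,4} (was {}); enqueue [6]
  #9 pop 0: in={0,1,2,3,4} → {0,1,2,3,4} (was {1,4}); enqueue [2,4]
  #10 pop 6: in={0,1,2,3,4} → {1,2,3,4} (no change)
  #11 pop 2: in={0,1,2,3,4} → {0,1,2,3,4} (no change)
  #12 pop 4: in={0,1,2,3,4} → {0,1,3,4} (no change)

Fixpoint:
  val[0] = {0,1,2,3,4}
  val[1] = {0,1,2,3,4}
  val[2] = {0,1,2,3,4}
  val[3] = {1,2}
  val[4] = {0,1,3,4}
  val[5] = {0,1,2,3,4}
  val[6] = {1,2,3,4}
  val[7] = {1,2,3,4}

yes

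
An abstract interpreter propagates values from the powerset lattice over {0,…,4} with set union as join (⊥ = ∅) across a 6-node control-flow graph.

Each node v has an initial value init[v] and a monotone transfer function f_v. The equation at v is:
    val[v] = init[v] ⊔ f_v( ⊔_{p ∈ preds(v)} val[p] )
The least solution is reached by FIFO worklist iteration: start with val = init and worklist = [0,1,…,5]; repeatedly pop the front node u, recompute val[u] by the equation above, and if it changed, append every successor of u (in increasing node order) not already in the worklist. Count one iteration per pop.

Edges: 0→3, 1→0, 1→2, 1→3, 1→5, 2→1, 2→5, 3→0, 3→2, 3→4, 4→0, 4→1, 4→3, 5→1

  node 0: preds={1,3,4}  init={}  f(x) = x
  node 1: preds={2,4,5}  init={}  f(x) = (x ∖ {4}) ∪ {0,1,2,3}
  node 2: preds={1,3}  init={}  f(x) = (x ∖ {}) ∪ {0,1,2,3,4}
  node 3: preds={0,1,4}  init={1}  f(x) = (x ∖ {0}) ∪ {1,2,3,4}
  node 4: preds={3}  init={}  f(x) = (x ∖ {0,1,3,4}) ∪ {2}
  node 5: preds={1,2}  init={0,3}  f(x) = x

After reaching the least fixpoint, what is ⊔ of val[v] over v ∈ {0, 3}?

Worklist (10 pops):
  #1 pop 0: in={1} → {1} (was {}); enqueue []
  #2 pop 1: in={0,3} → {0,1,2,3} (was {}); enqueue [0]
  #3 pop 2: in={0,1,2,3} → {0,1,2,3,4} (was {}); enqueue [1]
  #4 pop 3: in={0,1,2,3} → {1,2,3,4} (was {1}); enqueue [2]
  #5 pop 4: in={1,2,3,4} → {2} (was {}); enqueue [3]
  #6 pop 5: in={0,1,2,3,4} → {0,1,2,3,4} (was {0,3}); enqueue []
  #7 pop 0: in={0,1,2,3,4} → {0,1,2,3,4} (was {1}); enqueue []
  #8 pop 1: in={0,1,2,3,4} → {0,1,2,3} (no change)
  #9 pop 2: in={0,1,2,3,4} → {0,1,2,3,4} (no change)
  #10 pop 3: in={0,1,2,3,4} → {1,2,3,4} (no change)

Fixpoint:
  val[0] = {0,1,2,3,4}
  val[1] = {0,1,2,3}
  val[2] = {0,1,2,3,4}
  val[3] = {1,2,3,4}
  val[4] = {2}
  val[5] = {0,1,2,3,4}

{0,1,2,3,4}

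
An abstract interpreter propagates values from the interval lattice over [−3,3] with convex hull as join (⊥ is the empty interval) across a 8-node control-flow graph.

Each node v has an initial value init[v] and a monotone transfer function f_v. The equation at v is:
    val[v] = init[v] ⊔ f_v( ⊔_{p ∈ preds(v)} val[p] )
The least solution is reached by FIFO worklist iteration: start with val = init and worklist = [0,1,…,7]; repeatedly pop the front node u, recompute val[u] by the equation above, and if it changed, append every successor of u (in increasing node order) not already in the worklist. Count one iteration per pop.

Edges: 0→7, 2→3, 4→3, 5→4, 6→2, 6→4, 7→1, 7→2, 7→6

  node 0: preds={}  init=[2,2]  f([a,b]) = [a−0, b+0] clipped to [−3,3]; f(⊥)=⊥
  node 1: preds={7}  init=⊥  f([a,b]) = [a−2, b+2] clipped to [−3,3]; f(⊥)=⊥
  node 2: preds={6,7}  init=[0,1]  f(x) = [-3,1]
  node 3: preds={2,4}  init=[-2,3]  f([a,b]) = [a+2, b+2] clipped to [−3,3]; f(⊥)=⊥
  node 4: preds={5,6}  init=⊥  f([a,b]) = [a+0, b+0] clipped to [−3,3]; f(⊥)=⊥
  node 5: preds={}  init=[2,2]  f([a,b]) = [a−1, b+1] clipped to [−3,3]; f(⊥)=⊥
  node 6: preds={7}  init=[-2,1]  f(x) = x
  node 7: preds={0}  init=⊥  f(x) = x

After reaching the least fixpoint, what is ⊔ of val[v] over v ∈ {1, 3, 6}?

Worklist (14 pops):
  #1 pop 0: in=⊥ → [2,2] (no change)
  #2 pop 1: in=⊥ → ⊥ (no change)
  #3 pop 2: in=[-2,1] → [-3,1] (was [0,1]); enqueue []
  #4 pop 3: in=[-3,1] → [-2,3] (no change)
  #5 pop 4: in=[-2,2] → [-2,2] (was ⊥); enqueue [3]
  #6 pop 5: in=⊥ → [2,2] (no change)
  #7 pop 6: in=⊥ → [-2,1] (no change)
  #8 pop 7: in=[2,2] → [2,2] (was ⊥); enqueue [1,2,6]
  #9 pop 3: in=[-3,2] → [-2,3] (no change)
  #10 pop 1: in=[2,2] → [0,3] (was ⊥); enqueue []
  #11 pop 2: in=[-2,2] → [-3,1] (no change)
  #12 pop 6: in=[2,2] → [-2,2] (was [-2,1]); enqueue [2,4]
  #13 pop 2: in=[-2,2] → [-3,1] (no change)
  #14 pop 4: in=[-2,2] → [-2,2] (no change)

Fixpoint:
  val[0] = [2,2]
  val[1] = [0,3]
  val[2] = [-3,1]
  val[3] = [-2,3]
  val[4] = [-2,2]
  val[5] = [2,2]
  val[6] = [-2,2]
  val[7] = [2,2]

[-2,3]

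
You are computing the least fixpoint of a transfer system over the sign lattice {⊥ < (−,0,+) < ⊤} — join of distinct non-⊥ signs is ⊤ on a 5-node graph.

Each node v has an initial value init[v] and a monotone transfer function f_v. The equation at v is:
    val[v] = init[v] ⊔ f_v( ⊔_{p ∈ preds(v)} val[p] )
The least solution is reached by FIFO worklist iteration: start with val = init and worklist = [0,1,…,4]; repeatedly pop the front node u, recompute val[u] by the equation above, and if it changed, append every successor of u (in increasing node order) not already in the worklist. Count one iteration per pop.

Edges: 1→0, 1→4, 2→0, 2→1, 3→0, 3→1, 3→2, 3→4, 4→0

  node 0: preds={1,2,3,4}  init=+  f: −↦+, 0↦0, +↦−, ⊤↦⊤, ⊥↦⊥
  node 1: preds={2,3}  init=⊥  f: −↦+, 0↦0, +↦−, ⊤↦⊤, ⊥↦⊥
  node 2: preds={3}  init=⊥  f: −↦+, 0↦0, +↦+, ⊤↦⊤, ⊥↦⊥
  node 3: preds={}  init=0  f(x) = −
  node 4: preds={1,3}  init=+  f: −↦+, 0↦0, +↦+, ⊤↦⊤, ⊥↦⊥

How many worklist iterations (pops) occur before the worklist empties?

Worklist (11 pops):
  #1 pop 0: in=⊤ → ⊤ (was +); enqueue []
  #2 pop 1: in=0 → 0 (was ⊥); enqueue [0]
  #3 pop 2: in=0 → 0 (was ⊥); enqueue [1]
  #4 pop 3: in=⊥ → ⊤ (was 0); enqueue [2]
  #5 pop 4: in=⊤ → ⊤ (was +); enqueue []
  #6 pop 0: in=⊤ → ⊤ (no change)
  #7 pop 1: in=⊤ → ⊤ (was 0); enqueue [0,4]
  #8 pop 2: in=⊤ → ⊤ (was 0); enqueue [1]
  #9 pop 0: in=⊤ → ⊤ (no change)
  #10 pop 4: in=⊤ → ⊤ (no change)
  #11 pop 1: in=⊤ → ⊤ (no change)

Fixpoint:
  val[0] = ⊤
  val[1] = ⊤
  val[2] = ⊤
  val[3] = ⊤
  val[4] = ⊤

11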